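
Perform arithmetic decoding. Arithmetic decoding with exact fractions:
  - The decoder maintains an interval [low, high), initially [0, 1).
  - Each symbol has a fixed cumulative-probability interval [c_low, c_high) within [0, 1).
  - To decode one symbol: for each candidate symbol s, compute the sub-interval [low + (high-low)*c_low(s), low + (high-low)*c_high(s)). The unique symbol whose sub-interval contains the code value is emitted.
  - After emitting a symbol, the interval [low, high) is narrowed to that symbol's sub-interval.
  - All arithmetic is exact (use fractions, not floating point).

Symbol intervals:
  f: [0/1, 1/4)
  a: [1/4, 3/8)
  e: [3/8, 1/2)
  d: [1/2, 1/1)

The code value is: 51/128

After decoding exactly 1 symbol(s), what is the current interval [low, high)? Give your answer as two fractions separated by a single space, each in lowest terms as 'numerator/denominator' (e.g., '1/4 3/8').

Answer: 3/8 1/2

Derivation:
Step 1: interval [0/1, 1/1), width = 1/1 - 0/1 = 1/1
  'f': [0/1 + 1/1*0/1, 0/1 + 1/1*1/4) = [0/1, 1/4)
  'a': [0/1 + 1/1*1/4, 0/1 + 1/1*3/8) = [1/4, 3/8)
  'e': [0/1 + 1/1*3/8, 0/1 + 1/1*1/2) = [3/8, 1/2) <- contains code 51/128
  'd': [0/1 + 1/1*1/2, 0/1 + 1/1*1/1) = [1/2, 1/1)
  emit 'e', narrow to [3/8, 1/2)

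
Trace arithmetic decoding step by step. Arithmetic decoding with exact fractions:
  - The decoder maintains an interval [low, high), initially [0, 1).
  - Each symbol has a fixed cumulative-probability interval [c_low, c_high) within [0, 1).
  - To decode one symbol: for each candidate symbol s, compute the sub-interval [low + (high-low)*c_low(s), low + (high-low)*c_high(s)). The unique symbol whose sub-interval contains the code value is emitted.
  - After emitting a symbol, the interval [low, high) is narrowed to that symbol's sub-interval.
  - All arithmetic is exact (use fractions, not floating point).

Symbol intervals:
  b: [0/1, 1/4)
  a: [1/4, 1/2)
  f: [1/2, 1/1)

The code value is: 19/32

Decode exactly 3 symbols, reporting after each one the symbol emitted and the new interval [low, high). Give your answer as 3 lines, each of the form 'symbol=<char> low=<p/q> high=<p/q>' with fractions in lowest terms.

Answer: symbol=f low=1/2 high=1/1
symbol=b low=1/2 high=5/8
symbol=f low=9/16 high=5/8

Derivation:
Step 1: interval [0/1, 1/1), width = 1/1 - 0/1 = 1/1
  'b': [0/1 + 1/1*0/1, 0/1 + 1/1*1/4) = [0/1, 1/4)
  'a': [0/1 + 1/1*1/4, 0/1 + 1/1*1/2) = [1/4, 1/2)
  'f': [0/1 + 1/1*1/2, 0/1 + 1/1*1/1) = [1/2, 1/1) <- contains code 19/32
  emit 'f', narrow to [1/2, 1/1)
Step 2: interval [1/2, 1/1), width = 1/1 - 1/2 = 1/2
  'b': [1/2 + 1/2*0/1, 1/2 + 1/2*1/4) = [1/2, 5/8) <- contains code 19/32
  'a': [1/2 + 1/2*1/4, 1/2 + 1/2*1/2) = [5/8, 3/4)
  'f': [1/2 + 1/2*1/2, 1/2 + 1/2*1/1) = [3/4, 1/1)
  emit 'b', narrow to [1/2, 5/8)
Step 3: interval [1/2, 5/8), width = 5/8 - 1/2 = 1/8
  'b': [1/2 + 1/8*0/1, 1/2 + 1/8*1/4) = [1/2, 17/32)
  'a': [1/2 + 1/8*1/4, 1/2 + 1/8*1/2) = [17/32, 9/16)
  'f': [1/2 + 1/8*1/2, 1/2 + 1/8*1/1) = [9/16, 5/8) <- contains code 19/32
  emit 'f', narrow to [9/16, 5/8)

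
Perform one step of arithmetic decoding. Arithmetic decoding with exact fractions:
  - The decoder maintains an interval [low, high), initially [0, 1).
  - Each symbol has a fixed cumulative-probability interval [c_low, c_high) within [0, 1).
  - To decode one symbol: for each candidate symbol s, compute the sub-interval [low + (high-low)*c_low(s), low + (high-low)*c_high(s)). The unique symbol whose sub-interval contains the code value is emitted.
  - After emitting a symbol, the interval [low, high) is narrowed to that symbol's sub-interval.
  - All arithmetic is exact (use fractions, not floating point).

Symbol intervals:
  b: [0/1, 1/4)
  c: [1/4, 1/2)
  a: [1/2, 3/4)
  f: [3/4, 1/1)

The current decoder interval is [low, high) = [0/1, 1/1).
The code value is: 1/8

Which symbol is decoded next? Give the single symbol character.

Answer: b

Derivation:
Interval width = high − low = 1/1 − 0/1 = 1/1
Scaled code = (code − low) / width = (1/8 − 0/1) / 1/1 = 1/8
  b: [0/1, 1/4) ← scaled code falls here ✓
  c: [1/4, 1/2) 
  a: [1/2, 3/4) 
  f: [3/4, 1/1) 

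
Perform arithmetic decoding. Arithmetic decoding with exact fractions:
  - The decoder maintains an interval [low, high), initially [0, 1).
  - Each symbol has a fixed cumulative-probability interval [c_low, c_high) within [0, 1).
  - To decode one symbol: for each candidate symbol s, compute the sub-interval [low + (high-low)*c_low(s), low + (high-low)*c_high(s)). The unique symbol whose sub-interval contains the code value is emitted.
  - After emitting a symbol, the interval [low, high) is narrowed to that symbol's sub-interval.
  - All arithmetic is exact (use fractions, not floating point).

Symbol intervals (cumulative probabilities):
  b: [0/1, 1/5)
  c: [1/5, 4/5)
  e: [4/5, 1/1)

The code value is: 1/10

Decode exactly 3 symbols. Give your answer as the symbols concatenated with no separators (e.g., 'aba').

Step 1: interval [0/1, 1/1), width = 1/1 - 0/1 = 1/1
  'b': [0/1 + 1/1*0/1, 0/1 + 1/1*1/5) = [0/1, 1/5) <- contains code 1/10
  'c': [0/1 + 1/1*1/5, 0/1 + 1/1*4/5) = [1/5, 4/5)
  'e': [0/1 + 1/1*4/5, 0/1 + 1/1*1/1) = [4/5, 1/1)
  emit 'b', narrow to [0/1, 1/5)
Step 2: interval [0/1, 1/5), width = 1/5 - 0/1 = 1/5
  'b': [0/1 + 1/5*0/1, 0/1 + 1/5*1/5) = [0/1, 1/25)
  'c': [0/1 + 1/5*1/5, 0/1 + 1/5*4/5) = [1/25, 4/25) <- contains code 1/10
  'e': [0/1 + 1/5*4/5, 0/1 + 1/5*1/1) = [4/25, 1/5)
  emit 'c', narrow to [1/25, 4/25)
Step 3: interval [1/25, 4/25), width = 4/25 - 1/25 = 3/25
  'b': [1/25 + 3/25*0/1, 1/25 + 3/25*1/5) = [1/25, 8/125)
  'c': [1/25 + 3/25*1/5, 1/25 + 3/25*4/5) = [8/125, 17/125) <- contains code 1/10
  'e': [1/25 + 3/25*4/5, 1/25 + 3/25*1/1) = [17/125, 4/25)
  emit 'c', narrow to [8/125, 17/125)

Answer: bcc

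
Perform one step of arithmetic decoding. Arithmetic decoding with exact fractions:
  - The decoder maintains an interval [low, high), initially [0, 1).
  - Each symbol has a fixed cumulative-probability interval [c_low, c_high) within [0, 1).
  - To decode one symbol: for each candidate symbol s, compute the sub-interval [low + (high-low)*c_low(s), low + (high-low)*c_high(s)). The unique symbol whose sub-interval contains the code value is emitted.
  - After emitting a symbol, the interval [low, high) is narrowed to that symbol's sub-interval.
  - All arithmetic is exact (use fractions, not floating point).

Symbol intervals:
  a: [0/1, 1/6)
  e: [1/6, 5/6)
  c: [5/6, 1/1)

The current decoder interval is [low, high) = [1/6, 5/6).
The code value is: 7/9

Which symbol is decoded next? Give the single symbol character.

Answer: c

Derivation:
Interval width = high − low = 5/6 − 1/6 = 2/3
Scaled code = (code − low) / width = (7/9 − 1/6) / 2/3 = 11/12
  a: [0/1, 1/6) 
  e: [1/6, 5/6) 
  c: [5/6, 1/1) ← scaled code falls here ✓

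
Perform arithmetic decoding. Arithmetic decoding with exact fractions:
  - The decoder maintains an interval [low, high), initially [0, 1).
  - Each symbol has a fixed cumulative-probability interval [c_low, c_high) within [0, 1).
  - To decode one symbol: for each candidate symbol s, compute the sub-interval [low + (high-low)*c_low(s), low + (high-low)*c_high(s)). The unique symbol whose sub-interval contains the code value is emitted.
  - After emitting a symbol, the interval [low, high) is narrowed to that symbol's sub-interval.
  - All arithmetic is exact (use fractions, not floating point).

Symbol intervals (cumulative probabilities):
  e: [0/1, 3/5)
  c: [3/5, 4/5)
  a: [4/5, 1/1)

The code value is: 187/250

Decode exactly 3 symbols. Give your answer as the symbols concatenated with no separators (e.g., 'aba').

Answer: ccc

Derivation:
Step 1: interval [0/1, 1/1), width = 1/1 - 0/1 = 1/1
  'e': [0/1 + 1/1*0/1, 0/1 + 1/1*3/5) = [0/1, 3/5)
  'c': [0/1 + 1/1*3/5, 0/1 + 1/1*4/5) = [3/5, 4/5) <- contains code 187/250
  'a': [0/1 + 1/1*4/5, 0/1 + 1/1*1/1) = [4/5, 1/1)
  emit 'c', narrow to [3/5, 4/5)
Step 2: interval [3/5, 4/5), width = 4/5 - 3/5 = 1/5
  'e': [3/5 + 1/5*0/1, 3/5 + 1/5*3/5) = [3/5, 18/25)
  'c': [3/5 + 1/5*3/5, 3/5 + 1/5*4/5) = [18/25, 19/25) <- contains code 187/250
  'a': [3/5 + 1/5*4/5, 3/5 + 1/5*1/1) = [19/25, 4/5)
  emit 'c', narrow to [18/25, 19/25)
Step 3: interval [18/25, 19/25), width = 19/25 - 18/25 = 1/25
  'e': [18/25 + 1/25*0/1, 18/25 + 1/25*3/5) = [18/25, 93/125)
  'c': [18/25 + 1/25*3/5, 18/25 + 1/25*4/5) = [93/125, 94/125) <- contains code 187/250
  'a': [18/25 + 1/25*4/5, 18/25 + 1/25*1/1) = [94/125, 19/25)
  emit 'c', narrow to [93/125, 94/125)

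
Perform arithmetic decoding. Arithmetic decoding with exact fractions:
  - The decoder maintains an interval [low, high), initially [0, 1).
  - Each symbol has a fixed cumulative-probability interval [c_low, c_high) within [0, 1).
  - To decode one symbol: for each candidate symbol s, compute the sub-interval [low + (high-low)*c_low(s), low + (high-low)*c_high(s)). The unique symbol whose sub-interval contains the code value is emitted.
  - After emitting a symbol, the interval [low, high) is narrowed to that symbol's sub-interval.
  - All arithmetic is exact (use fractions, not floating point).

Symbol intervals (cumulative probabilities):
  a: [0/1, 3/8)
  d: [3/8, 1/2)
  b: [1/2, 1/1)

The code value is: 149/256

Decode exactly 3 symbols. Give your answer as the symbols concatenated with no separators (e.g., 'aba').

Answer: bad

Derivation:
Step 1: interval [0/1, 1/1), width = 1/1 - 0/1 = 1/1
  'a': [0/1 + 1/1*0/1, 0/1 + 1/1*3/8) = [0/1, 3/8)
  'd': [0/1 + 1/1*3/8, 0/1 + 1/1*1/2) = [3/8, 1/2)
  'b': [0/1 + 1/1*1/2, 0/1 + 1/1*1/1) = [1/2, 1/1) <- contains code 149/256
  emit 'b', narrow to [1/2, 1/1)
Step 2: interval [1/2, 1/1), width = 1/1 - 1/2 = 1/2
  'a': [1/2 + 1/2*0/1, 1/2 + 1/2*3/8) = [1/2, 11/16) <- contains code 149/256
  'd': [1/2 + 1/2*3/8, 1/2 + 1/2*1/2) = [11/16, 3/4)
  'b': [1/2 + 1/2*1/2, 1/2 + 1/2*1/1) = [3/4, 1/1)
  emit 'a', narrow to [1/2, 11/16)
Step 3: interval [1/2, 11/16), width = 11/16 - 1/2 = 3/16
  'a': [1/2 + 3/16*0/1, 1/2 + 3/16*3/8) = [1/2, 73/128)
  'd': [1/2 + 3/16*3/8, 1/2 + 3/16*1/2) = [73/128, 19/32) <- contains code 149/256
  'b': [1/2 + 3/16*1/2, 1/2 + 3/16*1/1) = [19/32, 11/16)
  emit 'd', narrow to [73/128, 19/32)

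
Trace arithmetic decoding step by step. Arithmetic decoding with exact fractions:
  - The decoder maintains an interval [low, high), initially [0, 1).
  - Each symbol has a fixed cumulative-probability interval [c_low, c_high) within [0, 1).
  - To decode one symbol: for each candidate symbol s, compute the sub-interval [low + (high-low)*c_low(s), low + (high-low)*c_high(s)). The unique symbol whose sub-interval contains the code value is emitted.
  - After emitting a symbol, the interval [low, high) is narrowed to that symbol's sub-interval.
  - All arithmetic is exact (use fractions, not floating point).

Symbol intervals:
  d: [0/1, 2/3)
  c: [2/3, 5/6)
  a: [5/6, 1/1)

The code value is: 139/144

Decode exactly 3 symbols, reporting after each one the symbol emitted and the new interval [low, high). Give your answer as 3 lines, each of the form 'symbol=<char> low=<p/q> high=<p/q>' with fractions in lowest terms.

Step 1: interval [0/1, 1/1), width = 1/1 - 0/1 = 1/1
  'd': [0/1 + 1/1*0/1, 0/1 + 1/1*2/3) = [0/1, 2/3)
  'c': [0/1 + 1/1*2/3, 0/1 + 1/1*5/6) = [2/3, 5/6)
  'a': [0/1 + 1/1*5/6, 0/1 + 1/1*1/1) = [5/6, 1/1) <- contains code 139/144
  emit 'a', narrow to [5/6, 1/1)
Step 2: interval [5/6, 1/1), width = 1/1 - 5/6 = 1/6
  'd': [5/6 + 1/6*0/1, 5/6 + 1/6*2/3) = [5/6, 17/18)
  'c': [5/6 + 1/6*2/3, 5/6 + 1/6*5/6) = [17/18, 35/36) <- contains code 139/144
  'a': [5/6 + 1/6*5/6, 5/6 + 1/6*1/1) = [35/36, 1/1)
  emit 'c', narrow to [17/18, 35/36)
Step 3: interval [17/18, 35/36), width = 35/36 - 17/18 = 1/36
  'd': [17/18 + 1/36*0/1, 17/18 + 1/36*2/3) = [17/18, 26/27)
  'c': [17/18 + 1/36*2/3, 17/18 + 1/36*5/6) = [26/27, 209/216) <- contains code 139/144
  'a': [17/18 + 1/36*5/6, 17/18 + 1/36*1/1) = [209/216, 35/36)
  emit 'c', narrow to [26/27, 209/216)

Answer: symbol=a low=5/6 high=1/1
symbol=c low=17/18 high=35/36
symbol=c low=26/27 high=209/216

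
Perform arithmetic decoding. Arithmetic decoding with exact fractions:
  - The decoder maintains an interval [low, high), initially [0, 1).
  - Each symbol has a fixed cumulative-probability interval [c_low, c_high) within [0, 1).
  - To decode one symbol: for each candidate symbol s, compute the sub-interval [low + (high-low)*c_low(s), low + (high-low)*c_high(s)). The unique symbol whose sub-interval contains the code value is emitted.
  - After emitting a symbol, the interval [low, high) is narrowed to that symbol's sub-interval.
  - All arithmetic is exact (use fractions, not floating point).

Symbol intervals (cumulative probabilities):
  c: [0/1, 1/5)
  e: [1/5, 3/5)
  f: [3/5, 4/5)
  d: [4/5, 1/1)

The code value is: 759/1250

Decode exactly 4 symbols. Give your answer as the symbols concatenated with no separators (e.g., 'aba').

Step 1: interval [0/1, 1/1), width = 1/1 - 0/1 = 1/1
  'c': [0/1 + 1/1*0/1, 0/1 + 1/1*1/5) = [0/1, 1/5)
  'e': [0/1 + 1/1*1/5, 0/1 + 1/1*3/5) = [1/5, 3/5)
  'f': [0/1 + 1/1*3/5, 0/1 + 1/1*4/5) = [3/5, 4/5) <- contains code 759/1250
  'd': [0/1 + 1/1*4/5, 0/1 + 1/1*1/1) = [4/5, 1/1)
  emit 'f', narrow to [3/5, 4/5)
Step 2: interval [3/5, 4/5), width = 4/5 - 3/5 = 1/5
  'c': [3/5 + 1/5*0/1, 3/5 + 1/5*1/5) = [3/5, 16/25) <- contains code 759/1250
  'e': [3/5 + 1/5*1/5, 3/5 + 1/5*3/5) = [16/25, 18/25)
  'f': [3/5 + 1/5*3/5, 3/5 + 1/5*4/5) = [18/25, 19/25)
  'd': [3/5 + 1/5*4/5, 3/5 + 1/5*1/1) = [19/25, 4/5)
  emit 'c', narrow to [3/5, 16/25)
Step 3: interval [3/5, 16/25), width = 16/25 - 3/5 = 1/25
  'c': [3/5 + 1/25*0/1, 3/5 + 1/25*1/5) = [3/5, 76/125) <- contains code 759/1250
  'e': [3/5 + 1/25*1/5, 3/5 + 1/25*3/5) = [76/125, 78/125)
  'f': [3/5 + 1/25*3/5, 3/5 + 1/25*4/5) = [78/125, 79/125)
  'd': [3/5 + 1/25*4/5, 3/5 + 1/25*1/1) = [79/125, 16/25)
  emit 'c', narrow to [3/5, 76/125)
Step 4: interval [3/5, 76/125), width = 76/125 - 3/5 = 1/125
  'c': [3/5 + 1/125*0/1, 3/5 + 1/125*1/5) = [3/5, 376/625)
  'e': [3/5 + 1/125*1/5, 3/5 + 1/125*3/5) = [376/625, 378/625)
  'f': [3/5 + 1/125*3/5, 3/5 + 1/125*4/5) = [378/625, 379/625)
  'd': [3/5 + 1/125*4/5, 3/5 + 1/125*1/1) = [379/625, 76/125) <- contains code 759/1250
  emit 'd', narrow to [379/625, 76/125)

Answer: fccd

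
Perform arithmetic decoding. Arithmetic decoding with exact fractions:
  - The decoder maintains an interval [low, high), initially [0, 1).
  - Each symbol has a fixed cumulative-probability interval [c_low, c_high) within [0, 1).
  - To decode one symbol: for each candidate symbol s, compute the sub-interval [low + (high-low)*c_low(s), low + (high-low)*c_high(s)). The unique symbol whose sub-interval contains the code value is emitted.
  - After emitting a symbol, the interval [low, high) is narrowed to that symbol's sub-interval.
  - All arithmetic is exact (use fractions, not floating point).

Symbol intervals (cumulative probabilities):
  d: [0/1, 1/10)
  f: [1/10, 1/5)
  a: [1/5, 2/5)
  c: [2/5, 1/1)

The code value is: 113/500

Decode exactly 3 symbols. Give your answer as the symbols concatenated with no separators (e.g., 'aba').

Answer: afa

Derivation:
Step 1: interval [0/1, 1/1), width = 1/1 - 0/1 = 1/1
  'd': [0/1 + 1/1*0/1, 0/1 + 1/1*1/10) = [0/1, 1/10)
  'f': [0/1 + 1/1*1/10, 0/1 + 1/1*1/5) = [1/10, 1/5)
  'a': [0/1 + 1/1*1/5, 0/1 + 1/1*2/5) = [1/5, 2/5) <- contains code 113/500
  'c': [0/1 + 1/1*2/5, 0/1 + 1/1*1/1) = [2/5, 1/1)
  emit 'a', narrow to [1/5, 2/5)
Step 2: interval [1/5, 2/5), width = 2/5 - 1/5 = 1/5
  'd': [1/5 + 1/5*0/1, 1/5 + 1/5*1/10) = [1/5, 11/50)
  'f': [1/5 + 1/5*1/10, 1/5 + 1/5*1/5) = [11/50, 6/25) <- contains code 113/500
  'a': [1/5 + 1/5*1/5, 1/5 + 1/5*2/5) = [6/25, 7/25)
  'c': [1/5 + 1/5*2/5, 1/5 + 1/5*1/1) = [7/25, 2/5)
  emit 'f', narrow to [11/50, 6/25)
Step 3: interval [11/50, 6/25), width = 6/25 - 11/50 = 1/50
  'd': [11/50 + 1/50*0/1, 11/50 + 1/50*1/10) = [11/50, 111/500)
  'f': [11/50 + 1/50*1/10, 11/50 + 1/50*1/5) = [111/500, 28/125)
  'a': [11/50 + 1/50*1/5, 11/50 + 1/50*2/5) = [28/125, 57/250) <- contains code 113/500
  'c': [11/50 + 1/50*2/5, 11/50 + 1/50*1/1) = [57/250, 6/25)
  emit 'a', narrow to [28/125, 57/250)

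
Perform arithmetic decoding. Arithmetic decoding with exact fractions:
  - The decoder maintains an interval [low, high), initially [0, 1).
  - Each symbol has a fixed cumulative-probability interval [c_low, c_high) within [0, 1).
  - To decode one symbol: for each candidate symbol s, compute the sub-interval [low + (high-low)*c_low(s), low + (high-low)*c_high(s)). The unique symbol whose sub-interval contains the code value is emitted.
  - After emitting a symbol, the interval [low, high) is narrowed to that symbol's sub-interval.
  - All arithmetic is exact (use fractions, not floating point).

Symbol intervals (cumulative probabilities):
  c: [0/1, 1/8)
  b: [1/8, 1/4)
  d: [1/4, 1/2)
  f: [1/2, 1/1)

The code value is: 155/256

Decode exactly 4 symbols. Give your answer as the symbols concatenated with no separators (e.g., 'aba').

Answer: fbfd

Derivation:
Step 1: interval [0/1, 1/1), width = 1/1 - 0/1 = 1/1
  'c': [0/1 + 1/1*0/1, 0/1 + 1/1*1/8) = [0/1, 1/8)
  'b': [0/1 + 1/1*1/8, 0/1 + 1/1*1/4) = [1/8, 1/4)
  'd': [0/1 + 1/1*1/4, 0/1 + 1/1*1/2) = [1/4, 1/2)
  'f': [0/1 + 1/1*1/2, 0/1 + 1/1*1/1) = [1/2, 1/1) <- contains code 155/256
  emit 'f', narrow to [1/2, 1/1)
Step 2: interval [1/2, 1/1), width = 1/1 - 1/2 = 1/2
  'c': [1/2 + 1/2*0/1, 1/2 + 1/2*1/8) = [1/2, 9/16)
  'b': [1/2 + 1/2*1/8, 1/2 + 1/2*1/4) = [9/16, 5/8) <- contains code 155/256
  'd': [1/2 + 1/2*1/4, 1/2 + 1/2*1/2) = [5/8, 3/4)
  'f': [1/2 + 1/2*1/2, 1/2 + 1/2*1/1) = [3/4, 1/1)
  emit 'b', narrow to [9/16, 5/8)
Step 3: interval [9/16, 5/8), width = 5/8 - 9/16 = 1/16
  'c': [9/16 + 1/16*0/1, 9/16 + 1/16*1/8) = [9/16, 73/128)
  'b': [9/16 + 1/16*1/8, 9/16 + 1/16*1/4) = [73/128, 37/64)
  'd': [9/16 + 1/16*1/4, 9/16 + 1/16*1/2) = [37/64, 19/32)
  'f': [9/16 + 1/16*1/2, 9/16 + 1/16*1/1) = [19/32, 5/8) <- contains code 155/256
  emit 'f', narrow to [19/32, 5/8)
Step 4: interval [19/32, 5/8), width = 5/8 - 19/32 = 1/32
  'c': [19/32 + 1/32*0/1, 19/32 + 1/32*1/8) = [19/32, 153/256)
  'b': [19/32 + 1/32*1/8, 19/32 + 1/32*1/4) = [153/256, 77/128)
  'd': [19/32 + 1/32*1/4, 19/32 + 1/32*1/2) = [77/128, 39/64) <- contains code 155/256
  'f': [19/32 + 1/32*1/2, 19/32 + 1/32*1/1) = [39/64, 5/8)
  emit 'd', narrow to [77/128, 39/64)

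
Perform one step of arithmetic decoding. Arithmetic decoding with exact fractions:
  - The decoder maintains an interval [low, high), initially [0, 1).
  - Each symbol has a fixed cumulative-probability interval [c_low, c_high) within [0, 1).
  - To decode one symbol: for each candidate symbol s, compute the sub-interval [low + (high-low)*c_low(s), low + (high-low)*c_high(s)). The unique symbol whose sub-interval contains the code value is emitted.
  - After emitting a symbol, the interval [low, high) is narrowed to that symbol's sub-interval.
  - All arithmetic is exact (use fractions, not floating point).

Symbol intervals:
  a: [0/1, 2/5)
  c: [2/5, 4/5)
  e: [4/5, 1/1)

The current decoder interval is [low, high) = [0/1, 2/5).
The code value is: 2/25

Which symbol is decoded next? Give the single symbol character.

Interval width = high − low = 2/5 − 0/1 = 2/5
Scaled code = (code − low) / width = (2/25 − 0/1) / 2/5 = 1/5
  a: [0/1, 2/5) ← scaled code falls here ✓
  c: [2/5, 4/5) 
  e: [4/5, 1/1) 

Answer: a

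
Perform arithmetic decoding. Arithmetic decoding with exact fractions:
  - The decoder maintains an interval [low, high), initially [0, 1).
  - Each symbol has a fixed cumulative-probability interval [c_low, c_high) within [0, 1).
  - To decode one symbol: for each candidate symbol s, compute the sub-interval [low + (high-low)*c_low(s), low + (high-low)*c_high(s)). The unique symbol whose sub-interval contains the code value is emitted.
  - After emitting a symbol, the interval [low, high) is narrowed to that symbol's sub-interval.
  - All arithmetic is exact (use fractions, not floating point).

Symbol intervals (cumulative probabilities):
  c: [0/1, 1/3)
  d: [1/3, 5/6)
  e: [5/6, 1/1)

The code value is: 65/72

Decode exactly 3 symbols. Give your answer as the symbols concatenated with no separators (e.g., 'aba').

Answer: edc

Derivation:
Step 1: interval [0/1, 1/1), width = 1/1 - 0/1 = 1/1
  'c': [0/1 + 1/1*0/1, 0/1 + 1/1*1/3) = [0/1, 1/3)
  'd': [0/1 + 1/1*1/3, 0/1 + 1/1*5/6) = [1/3, 5/6)
  'e': [0/1 + 1/1*5/6, 0/1 + 1/1*1/1) = [5/6, 1/1) <- contains code 65/72
  emit 'e', narrow to [5/6, 1/1)
Step 2: interval [5/6, 1/1), width = 1/1 - 5/6 = 1/6
  'c': [5/6 + 1/6*0/1, 5/6 + 1/6*1/3) = [5/6, 8/9)
  'd': [5/6 + 1/6*1/3, 5/6 + 1/6*5/6) = [8/9, 35/36) <- contains code 65/72
  'e': [5/6 + 1/6*5/6, 5/6 + 1/6*1/1) = [35/36, 1/1)
  emit 'd', narrow to [8/9, 35/36)
Step 3: interval [8/9, 35/36), width = 35/36 - 8/9 = 1/12
  'c': [8/9 + 1/12*0/1, 8/9 + 1/12*1/3) = [8/9, 11/12) <- contains code 65/72
  'd': [8/9 + 1/12*1/3, 8/9 + 1/12*5/6) = [11/12, 23/24)
  'e': [8/9 + 1/12*5/6, 8/9 + 1/12*1/1) = [23/24, 35/36)
  emit 'c', narrow to [8/9, 11/12)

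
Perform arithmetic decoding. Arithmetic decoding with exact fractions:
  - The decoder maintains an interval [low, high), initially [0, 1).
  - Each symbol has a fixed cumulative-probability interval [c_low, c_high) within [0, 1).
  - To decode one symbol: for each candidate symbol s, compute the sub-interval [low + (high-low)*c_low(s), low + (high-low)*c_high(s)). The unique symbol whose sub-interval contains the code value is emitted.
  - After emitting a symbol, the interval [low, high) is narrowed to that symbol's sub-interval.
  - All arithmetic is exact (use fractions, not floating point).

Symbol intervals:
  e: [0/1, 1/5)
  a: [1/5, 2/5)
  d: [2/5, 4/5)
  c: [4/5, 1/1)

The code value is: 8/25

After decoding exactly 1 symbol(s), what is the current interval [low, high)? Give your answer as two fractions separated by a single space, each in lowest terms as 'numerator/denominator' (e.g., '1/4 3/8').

Answer: 1/5 2/5

Derivation:
Step 1: interval [0/1, 1/1), width = 1/1 - 0/1 = 1/1
  'e': [0/1 + 1/1*0/1, 0/1 + 1/1*1/5) = [0/1, 1/5)
  'a': [0/1 + 1/1*1/5, 0/1 + 1/1*2/5) = [1/5, 2/5) <- contains code 8/25
  'd': [0/1 + 1/1*2/5, 0/1 + 1/1*4/5) = [2/5, 4/5)
  'c': [0/1 + 1/1*4/5, 0/1 + 1/1*1/1) = [4/5, 1/1)
  emit 'a', narrow to [1/5, 2/5)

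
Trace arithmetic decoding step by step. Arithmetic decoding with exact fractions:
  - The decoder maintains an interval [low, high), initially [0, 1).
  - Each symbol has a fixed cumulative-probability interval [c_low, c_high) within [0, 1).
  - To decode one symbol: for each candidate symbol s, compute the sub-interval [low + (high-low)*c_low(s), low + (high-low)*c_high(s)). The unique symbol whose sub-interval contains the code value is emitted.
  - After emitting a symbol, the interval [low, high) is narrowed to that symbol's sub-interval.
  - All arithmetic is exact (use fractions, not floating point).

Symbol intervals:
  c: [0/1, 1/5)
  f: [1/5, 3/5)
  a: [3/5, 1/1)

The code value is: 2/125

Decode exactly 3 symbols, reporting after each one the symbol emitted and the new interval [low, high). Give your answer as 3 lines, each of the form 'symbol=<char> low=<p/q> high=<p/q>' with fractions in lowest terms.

Step 1: interval [0/1, 1/1), width = 1/1 - 0/1 = 1/1
  'c': [0/1 + 1/1*0/1, 0/1 + 1/1*1/5) = [0/1, 1/5) <- contains code 2/125
  'f': [0/1 + 1/1*1/5, 0/1 + 1/1*3/5) = [1/5, 3/5)
  'a': [0/1 + 1/1*3/5, 0/1 + 1/1*1/1) = [3/5, 1/1)
  emit 'c', narrow to [0/1, 1/5)
Step 2: interval [0/1, 1/5), width = 1/5 - 0/1 = 1/5
  'c': [0/1 + 1/5*0/1, 0/1 + 1/5*1/5) = [0/1, 1/25) <- contains code 2/125
  'f': [0/1 + 1/5*1/5, 0/1 + 1/5*3/5) = [1/25, 3/25)
  'a': [0/1 + 1/5*3/5, 0/1 + 1/5*1/1) = [3/25, 1/5)
  emit 'c', narrow to [0/1, 1/25)
Step 3: interval [0/1, 1/25), width = 1/25 - 0/1 = 1/25
  'c': [0/1 + 1/25*0/1, 0/1 + 1/25*1/5) = [0/1, 1/125)
  'f': [0/1 + 1/25*1/5, 0/1 + 1/25*3/5) = [1/125, 3/125) <- contains code 2/125
  'a': [0/1 + 1/25*3/5, 0/1 + 1/25*1/1) = [3/125, 1/25)
  emit 'f', narrow to [1/125, 3/125)

Answer: symbol=c low=0/1 high=1/5
symbol=c low=0/1 high=1/25
symbol=f low=1/125 high=3/125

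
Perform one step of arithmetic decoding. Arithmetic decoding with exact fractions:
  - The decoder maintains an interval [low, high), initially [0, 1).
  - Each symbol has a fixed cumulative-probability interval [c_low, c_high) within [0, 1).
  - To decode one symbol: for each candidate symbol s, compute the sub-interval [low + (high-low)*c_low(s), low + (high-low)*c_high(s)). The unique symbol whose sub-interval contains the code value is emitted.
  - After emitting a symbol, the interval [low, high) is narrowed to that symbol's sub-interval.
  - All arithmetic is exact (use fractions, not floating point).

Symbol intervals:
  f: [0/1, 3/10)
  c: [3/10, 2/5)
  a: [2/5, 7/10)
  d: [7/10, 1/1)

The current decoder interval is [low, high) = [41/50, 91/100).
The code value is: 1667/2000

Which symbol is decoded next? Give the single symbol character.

Answer: f

Derivation:
Interval width = high − low = 91/100 − 41/50 = 9/100
Scaled code = (code − low) / width = (1667/2000 − 41/50) / 9/100 = 3/20
  f: [0/1, 3/10) ← scaled code falls here ✓
  c: [3/10, 2/5) 
  a: [2/5, 7/10) 
  d: [7/10, 1/1) 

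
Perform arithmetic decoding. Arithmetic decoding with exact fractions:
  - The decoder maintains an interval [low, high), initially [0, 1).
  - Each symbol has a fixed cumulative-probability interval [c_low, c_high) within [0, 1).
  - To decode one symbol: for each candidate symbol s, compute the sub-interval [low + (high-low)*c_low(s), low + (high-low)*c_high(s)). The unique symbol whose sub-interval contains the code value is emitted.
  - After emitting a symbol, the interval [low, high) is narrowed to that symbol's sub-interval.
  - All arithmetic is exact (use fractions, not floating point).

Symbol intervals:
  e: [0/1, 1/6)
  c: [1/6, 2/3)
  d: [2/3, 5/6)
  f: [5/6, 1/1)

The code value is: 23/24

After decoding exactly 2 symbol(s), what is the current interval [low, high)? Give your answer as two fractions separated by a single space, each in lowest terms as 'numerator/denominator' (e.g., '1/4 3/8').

Step 1: interval [0/1, 1/1), width = 1/1 - 0/1 = 1/1
  'e': [0/1 + 1/1*0/1, 0/1 + 1/1*1/6) = [0/1, 1/6)
  'c': [0/1 + 1/1*1/6, 0/1 + 1/1*2/3) = [1/6, 2/3)
  'd': [0/1 + 1/1*2/3, 0/1 + 1/1*5/6) = [2/3, 5/6)
  'f': [0/1 + 1/1*5/6, 0/1 + 1/1*1/1) = [5/6, 1/1) <- contains code 23/24
  emit 'f', narrow to [5/6, 1/1)
Step 2: interval [5/6, 1/1), width = 1/1 - 5/6 = 1/6
  'e': [5/6 + 1/6*0/1, 5/6 + 1/6*1/6) = [5/6, 31/36)
  'c': [5/6 + 1/6*1/6, 5/6 + 1/6*2/3) = [31/36, 17/18)
  'd': [5/6 + 1/6*2/3, 5/6 + 1/6*5/6) = [17/18, 35/36) <- contains code 23/24
  'f': [5/6 + 1/6*5/6, 5/6 + 1/6*1/1) = [35/36, 1/1)
  emit 'd', narrow to [17/18, 35/36)

Answer: 17/18 35/36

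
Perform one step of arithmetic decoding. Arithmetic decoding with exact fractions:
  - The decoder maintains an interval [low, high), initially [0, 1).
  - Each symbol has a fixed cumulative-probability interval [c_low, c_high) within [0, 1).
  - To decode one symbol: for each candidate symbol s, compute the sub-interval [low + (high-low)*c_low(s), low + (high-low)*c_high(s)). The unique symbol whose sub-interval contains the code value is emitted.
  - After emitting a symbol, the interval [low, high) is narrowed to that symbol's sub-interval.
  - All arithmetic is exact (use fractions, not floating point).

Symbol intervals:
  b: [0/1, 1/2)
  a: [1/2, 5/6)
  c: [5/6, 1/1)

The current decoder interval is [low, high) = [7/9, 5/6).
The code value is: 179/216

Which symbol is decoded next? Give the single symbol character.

Answer: c

Derivation:
Interval width = high − low = 5/6 − 7/9 = 1/18
Scaled code = (code − low) / width = (179/216 − 7/9) / 1/18 = 11/12
  b: [0/1, 1/2) 
  a: [1/2, 5/6) 
  c: [5/6, 1/1) ← scaled code falls here ✓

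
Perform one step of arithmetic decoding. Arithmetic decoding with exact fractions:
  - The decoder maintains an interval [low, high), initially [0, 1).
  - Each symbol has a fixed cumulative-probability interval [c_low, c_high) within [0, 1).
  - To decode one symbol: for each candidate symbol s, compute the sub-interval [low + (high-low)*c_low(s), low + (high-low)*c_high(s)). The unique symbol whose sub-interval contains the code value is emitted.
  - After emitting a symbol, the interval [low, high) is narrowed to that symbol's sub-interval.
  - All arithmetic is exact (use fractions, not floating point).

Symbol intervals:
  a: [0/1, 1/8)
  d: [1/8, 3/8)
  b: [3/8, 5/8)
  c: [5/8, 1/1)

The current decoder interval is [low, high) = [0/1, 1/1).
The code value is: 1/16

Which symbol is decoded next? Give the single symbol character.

Interval width = high − low = 1/1 − 0/1 = 1/1
Scaled code = (code − low) / width = (1/16 − 0/1) / 1/1 = 1/16
  a: [0/1, 1/8) ← scaled code falls here ✓
  d: [1/8, 3/8) 
  b: [3/8, 5/8) 
  c: [5/8, 1/1) 

Answer: a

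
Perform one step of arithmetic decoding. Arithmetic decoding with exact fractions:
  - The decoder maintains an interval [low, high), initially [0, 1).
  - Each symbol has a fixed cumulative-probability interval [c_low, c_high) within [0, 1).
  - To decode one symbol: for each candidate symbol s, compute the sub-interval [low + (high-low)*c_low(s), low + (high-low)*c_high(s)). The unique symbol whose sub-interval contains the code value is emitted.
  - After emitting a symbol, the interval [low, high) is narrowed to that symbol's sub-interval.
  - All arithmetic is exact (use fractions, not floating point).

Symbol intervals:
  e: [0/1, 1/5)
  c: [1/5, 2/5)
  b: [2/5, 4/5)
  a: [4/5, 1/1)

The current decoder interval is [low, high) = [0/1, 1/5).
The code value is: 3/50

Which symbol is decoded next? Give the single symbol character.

Interval width = high − low = 1/5 − 0/1 = 1/5
Scaled code = (code − low) / width = (3/50 − 0/1) / 1/5 = 3/10
  e: [0/1, 1/5) 
  c: [1/5, 2/5) ← scaled code falls here ✓
  b: [2/5, 4/5) 
  a: [4/5, 1/1) 

Answer: c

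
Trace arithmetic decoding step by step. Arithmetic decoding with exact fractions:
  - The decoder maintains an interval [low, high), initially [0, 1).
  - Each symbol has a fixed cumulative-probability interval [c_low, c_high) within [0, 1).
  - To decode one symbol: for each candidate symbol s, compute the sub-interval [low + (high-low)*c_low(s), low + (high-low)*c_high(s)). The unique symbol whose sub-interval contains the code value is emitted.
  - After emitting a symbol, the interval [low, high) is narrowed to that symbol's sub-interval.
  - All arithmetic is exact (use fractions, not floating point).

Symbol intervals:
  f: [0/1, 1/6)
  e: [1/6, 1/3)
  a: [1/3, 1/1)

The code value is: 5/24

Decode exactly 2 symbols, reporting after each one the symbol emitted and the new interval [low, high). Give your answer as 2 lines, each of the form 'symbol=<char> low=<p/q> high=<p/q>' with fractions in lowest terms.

Step 1: interval [0/1, 1/1), width = 1/1 - 0/1 = 1/1
  'f': [0/1 + 1/1*0/1, 0/1 + 1/1*1/6) = [0/1, 1/6)
  'e': [0/1 + 1/1*1/6, 0/1 + 1/1*1/3) = [1/6, 1/3) <- contains code 5/24
  'a': [0/1 + 1/1*1/3, 0/1 + 1/1*1/1) = [1/3, 1/1)
  emit 'e', narrow to [1/6, 1/3)
Step 2: interval [1/6, 1/3), width = 1/3 - 1/6 = 1/6
  'f': [1/6 + 1/6*0/1, 1/6 + 1/6*1/6) = [1/6, 7/36)
  'e': [1/6 + 1/6*1/6, 1/6 + 1/6*1/3) = [7/36, 2/9) <- contains code 5/24
  'a': [1/6 + 1/6*1/3, 1/6 + 1/6*1/1) = [2/9, 1/3)
  emit 'e', narrow to [7/36, 2/9)

Answer: symbol=e low=1/6 high=1/3
symbol=e low=7/36 high=2/9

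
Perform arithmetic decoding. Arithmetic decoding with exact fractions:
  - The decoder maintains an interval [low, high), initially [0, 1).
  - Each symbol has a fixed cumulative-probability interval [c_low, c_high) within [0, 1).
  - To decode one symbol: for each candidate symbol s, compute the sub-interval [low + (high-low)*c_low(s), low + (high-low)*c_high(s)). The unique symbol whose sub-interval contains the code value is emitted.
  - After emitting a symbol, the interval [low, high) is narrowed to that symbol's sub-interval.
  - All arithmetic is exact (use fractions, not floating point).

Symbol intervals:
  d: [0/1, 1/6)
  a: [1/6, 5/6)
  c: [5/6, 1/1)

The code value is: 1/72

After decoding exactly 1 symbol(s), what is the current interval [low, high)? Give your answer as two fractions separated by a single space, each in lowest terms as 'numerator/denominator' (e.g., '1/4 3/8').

Answer: 0/1 1/6

Derivation:
Step 1: interval [0/1, 1/1), width = 1/1 - 0/1 = 1/1
  'd': [0/1 + 1/1*0/1, 0/1 + 1/1*1/6) = [0/1, 1/6) <- contains code 1/72
  'a': [0/1 + 1/1*1/6, 0/1 + 1/1*5/6) = [1/6, 5/6)
  'c': [0/1 + 1/1*5/6, 0/1 + 1/1*1/1) = [5/6, 1/1)
  emit 'd', narrow to [0/1, 1/6)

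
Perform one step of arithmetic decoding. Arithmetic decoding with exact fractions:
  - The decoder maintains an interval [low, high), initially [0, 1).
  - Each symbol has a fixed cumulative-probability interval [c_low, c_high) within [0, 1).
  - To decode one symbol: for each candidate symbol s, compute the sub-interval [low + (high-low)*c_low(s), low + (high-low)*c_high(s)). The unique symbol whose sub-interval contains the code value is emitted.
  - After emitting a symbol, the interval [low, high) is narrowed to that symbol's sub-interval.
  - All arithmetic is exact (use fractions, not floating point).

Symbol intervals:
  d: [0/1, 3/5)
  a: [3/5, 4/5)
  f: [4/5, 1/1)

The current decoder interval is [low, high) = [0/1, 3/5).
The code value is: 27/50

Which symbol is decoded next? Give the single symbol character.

Interval width = high − low = 3/5 − 0/1 = 3/5
Scaled code = (code − low) / width = (27/50 − 0/1) / 3/5 = 9/10
  d: [0/1, 3/5) 
  a: [3/5, 4/5) 
  f: [4/5, 1/1) ← scaled code falls here ✓

Answer: f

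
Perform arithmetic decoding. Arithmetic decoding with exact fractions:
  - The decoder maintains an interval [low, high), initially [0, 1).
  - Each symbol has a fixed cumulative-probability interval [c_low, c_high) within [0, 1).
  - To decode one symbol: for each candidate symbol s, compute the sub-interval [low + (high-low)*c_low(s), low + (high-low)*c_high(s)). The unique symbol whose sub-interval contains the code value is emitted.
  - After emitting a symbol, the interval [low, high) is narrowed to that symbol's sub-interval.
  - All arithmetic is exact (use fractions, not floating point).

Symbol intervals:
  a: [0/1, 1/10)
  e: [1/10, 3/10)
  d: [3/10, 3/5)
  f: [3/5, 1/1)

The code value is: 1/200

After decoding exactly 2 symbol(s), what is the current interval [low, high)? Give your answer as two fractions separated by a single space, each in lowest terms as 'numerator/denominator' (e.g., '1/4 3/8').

Answer: 0/1 1/100

Derivation:
Step 1: interval [0/1, 1/1), width = 1/1 - 0/1 = 1/1
  'a': [0/1 + 1/1*0/1, 0/1 + 1/1*1/10) = [0/1, 1/10) <- contains code 1/200
  'e': [0/1 + 1/1*1/10, 0/1 + 1/1*3/10) = [1/10, 3/10)
  'd': [0/1 + 1/1*3/10, 0/1 + 1/1*3/5) = [3/10, 3/5)
  'f': [0/1 + 1/1*3/5, 0/1 + 1/1*1/1) = [3/5, 1/1)
  emit 'a', narrow to [0/1, 1/10)
Step 2: interval [0/1, 1/10), width = 1/10 - 0/1 = 1/10
  'a': [0/1 + 1/10*0/1, 0/1 + 1/10*1/10) = [0/1, 1/100) <- contains code 1/200
  'e': [0/1 + 1/10*1/10, 0/1 + 1/10*3/10) = [1/100, 3/100)
  'd': [0/1 + 1/10*3/10, 0/1 + 1/10*3/5) = [3/100, 3/50)
  'f': [0/1 + 1/10*3/5, 0/1 + 1/10*1/1) = [3/50, 1/10)
  emit 'a', narrow to [0/1, 1/100)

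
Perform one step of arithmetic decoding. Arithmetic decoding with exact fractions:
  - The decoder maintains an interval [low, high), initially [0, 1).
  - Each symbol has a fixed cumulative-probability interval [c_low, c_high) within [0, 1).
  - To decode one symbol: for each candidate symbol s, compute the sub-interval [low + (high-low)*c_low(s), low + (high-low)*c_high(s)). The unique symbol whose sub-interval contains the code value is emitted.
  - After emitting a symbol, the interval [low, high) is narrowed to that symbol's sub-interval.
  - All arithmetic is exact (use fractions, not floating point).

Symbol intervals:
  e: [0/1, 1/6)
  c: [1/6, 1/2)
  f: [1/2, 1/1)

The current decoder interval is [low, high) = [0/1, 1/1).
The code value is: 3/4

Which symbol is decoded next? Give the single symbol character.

Interval width = high − low = 1/1 − 0/1 = 1/1
Scaled code = (code − low) / width = (3/4 − 0/1) / 1/1 = 3/4
  e: [0/1, 1/6) 
  c: [1/6, 1/2) 
  f: [1/2, 1/1) ← scaled code falls here ✓

Answer: f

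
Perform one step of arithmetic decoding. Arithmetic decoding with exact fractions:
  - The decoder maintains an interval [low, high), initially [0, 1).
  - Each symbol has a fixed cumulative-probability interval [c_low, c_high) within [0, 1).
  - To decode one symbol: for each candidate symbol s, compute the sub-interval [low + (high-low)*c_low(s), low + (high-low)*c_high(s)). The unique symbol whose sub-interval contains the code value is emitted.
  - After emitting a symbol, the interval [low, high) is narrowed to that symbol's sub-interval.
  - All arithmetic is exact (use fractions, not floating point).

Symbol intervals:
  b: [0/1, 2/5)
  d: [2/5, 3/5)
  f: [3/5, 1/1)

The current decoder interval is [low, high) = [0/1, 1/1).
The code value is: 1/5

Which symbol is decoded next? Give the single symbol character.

Interval width = high − low = 1/1 − 0/1 = 1/1
Scaled code = (code − low) / width = (1/5 − 0/1) / 1/1 = 1/5
  b: [0/1, 2/5) ← scaled code falls here ✓
  d: [2/5, 3/5) 
  f: [3/5, 1/1) 

Answer: b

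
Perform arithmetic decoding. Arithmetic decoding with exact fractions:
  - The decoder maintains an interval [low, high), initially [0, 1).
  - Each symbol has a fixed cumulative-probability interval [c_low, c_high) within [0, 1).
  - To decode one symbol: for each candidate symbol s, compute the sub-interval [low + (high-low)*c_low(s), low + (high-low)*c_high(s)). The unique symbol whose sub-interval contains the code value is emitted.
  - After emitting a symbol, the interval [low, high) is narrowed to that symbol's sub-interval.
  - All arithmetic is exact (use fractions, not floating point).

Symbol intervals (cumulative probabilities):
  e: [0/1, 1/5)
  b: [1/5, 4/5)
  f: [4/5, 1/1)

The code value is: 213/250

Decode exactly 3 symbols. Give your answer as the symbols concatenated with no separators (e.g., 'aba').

Answer: fbe

Derivation:
Step 1: interval [0/1, 1/1), width = 1/1 - 0/1 = 1/1
  'e': [0/1 + 1/1*0/1, 0/1 + 1/1*1/5) = [0/1, 1/5)
  'b': [0/1 + 1/1*1/5, 0/1 + 1/1*4/5) = [1/5, 4/5)
  'f': [0/1 + 1/1*4/5, 0/1 + 1/1*1/1) = [4/5, 1/1) <- contains code 213/250
  emit 'f', narrow to [4/5, 1/1)
Step 2: interval [4/5, 1/1), width = 1/1 - 4/5 = 1/5
  'e': [4/5 + 1/5*0/1, 4/5 + 1/5*1/5) = [4/5, 21/25)
  'b': [4/5 + 1/5*1/5, 4/5 + 1/5*4/5) = [21/25, 24/25) <- contains code 213/250
  'f': [4/5 + 1/5*4/5, 4/5 + 1/5*1/1) = [24/25, 1/1)
  emit 'b', narrow to [21/25, 24/25)
Step 3: interval [21/25, 24/25), width = 24/25 - 21/25 = 3/25
  'e': [21/25 + 3/25*0/1, 21/25 + 3/25*1/5) = [21/25, 108/125) <- contains code 213/250
  'b': [21/25 + 3/25*1/5, 21/25 + 3/25*4/5) = [108/125, 117/125)
  'f': [21/25 + 3/25*4/5, 21/25 + 3/25*1/1) = [117/125, 24/25)
  emit 'e', narrow to [21/25, 108/125)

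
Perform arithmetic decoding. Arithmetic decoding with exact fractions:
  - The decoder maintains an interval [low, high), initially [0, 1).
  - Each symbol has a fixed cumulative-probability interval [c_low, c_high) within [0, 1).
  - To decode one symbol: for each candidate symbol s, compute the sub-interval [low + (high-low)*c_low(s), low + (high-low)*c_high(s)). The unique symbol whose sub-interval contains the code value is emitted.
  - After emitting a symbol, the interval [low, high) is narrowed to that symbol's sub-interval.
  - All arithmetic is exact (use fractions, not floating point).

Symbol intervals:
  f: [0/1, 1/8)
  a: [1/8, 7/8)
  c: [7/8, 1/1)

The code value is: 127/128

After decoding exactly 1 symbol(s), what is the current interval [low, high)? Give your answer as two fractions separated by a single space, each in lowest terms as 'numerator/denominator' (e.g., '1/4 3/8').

Answer: 7/8 1/1

Derivation:
Step 1: interval [0/1, 1/1), width = 1/1 - 0/1 = 1/1
  'f': [0/1 + 1/1*0/1, 0/1 + 1/1*1/8) = [0/1, 1/8)
  'a': [0/1 + 1/1*1/8, 0/1 + 1/1*7/8) = [1/8, 7/8)
  'c': [0/1 + 1/1*7/8, 0/1 + 1/1*1/1) = [7/8, 1/1) <- contains code 127/128
  emit 'c', narrow to [7/8, 1/1)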